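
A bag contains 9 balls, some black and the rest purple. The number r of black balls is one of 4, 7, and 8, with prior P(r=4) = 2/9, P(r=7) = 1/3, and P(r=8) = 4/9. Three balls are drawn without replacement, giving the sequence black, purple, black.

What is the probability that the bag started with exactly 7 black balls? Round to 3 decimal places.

0.423

The likelihood of the observed sequence under each hypothesis: P(data | r = 4) = (4/9)(5/8)(3/7) = 0.11905; P(data | r = 7) = (7/9)(2/8)(6/7) = 0.16667; P(data | r = 8) = (8/9)(1/8)(7/7) = 0.11111.
Multiplying each by its prior: 2/9 · 0.11905 = 0.026455, 1/3 · 0.16667 = 0.055556, 4/9 · 0.11111 = 0.049383; these sum to 0.13139.
Hence P(r = 7 | data) = (0.055556) / (0.13139) = 0.42282.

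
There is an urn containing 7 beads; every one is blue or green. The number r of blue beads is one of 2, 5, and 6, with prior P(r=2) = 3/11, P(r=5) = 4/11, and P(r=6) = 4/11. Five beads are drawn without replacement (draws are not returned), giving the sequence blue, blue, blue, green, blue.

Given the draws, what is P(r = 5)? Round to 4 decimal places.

For each hypothesis, P(data | H) works out to: P(data | r = 2) = (2/7)(1/6)(0/5) = 0; P(data | r = 5) = (5/7)(4/6)(3/5)(2/4)(2/3) = 2/21; P(data | r = 6) = (6/7)(5/6)(4/5)(1/4)(3/3) = 1/7.
Weighting by the prior gives 3/11 · 0 = 0, 4/11 · 2/21 = 8/231, 4/11 · 1/7 = 4/77; these sum to 20/231.
By Bayes' rule, P(r = 5 | data) = (8/231) / (20/231) = 2/5.

0.4000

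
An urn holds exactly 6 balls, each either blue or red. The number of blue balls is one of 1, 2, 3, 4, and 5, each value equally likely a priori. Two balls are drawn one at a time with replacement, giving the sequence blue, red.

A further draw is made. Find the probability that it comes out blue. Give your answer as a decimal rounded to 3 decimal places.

Under each hypothesis, the probability of the observed sequence is: P(data | r = 1) = (1/6)(5/6) = 5/36; P(data | r = 2) = (2/6)(4/6) = 2/9; P(data | r = 3) = (3/6)(3/6) = 1/4; P(data | r = 4) = (4/6)(2/6) = 2/9; P(data | r = 5) = (5/6)(1/6) = 5/36.
Weighting by the prior gives 1/5 · 5/36 = 1/36, 1/5 · 2/9 = 2/45, 1/5 · 1/4 = 1/20, 1/5 · 2/9 = 2/45, 1/5 · 5/36 = 1/36; these sum to 7/36.
The posterior is then P(r = 1 | data) = 1/7, P(r = 2 | data) = 8/35, P(r = 3 | data) = 9/35, P(r = 4 | data) = 8/35, P(r = 5 | data) = 1/7.
Averaging over the posterior, P(blue next | data) = (1/6)(1/7) + (1/3)(8/35) + (1/2)(9/35) + (2/3)(8/35) + (5/6)(1/7) = 1/2.

0.500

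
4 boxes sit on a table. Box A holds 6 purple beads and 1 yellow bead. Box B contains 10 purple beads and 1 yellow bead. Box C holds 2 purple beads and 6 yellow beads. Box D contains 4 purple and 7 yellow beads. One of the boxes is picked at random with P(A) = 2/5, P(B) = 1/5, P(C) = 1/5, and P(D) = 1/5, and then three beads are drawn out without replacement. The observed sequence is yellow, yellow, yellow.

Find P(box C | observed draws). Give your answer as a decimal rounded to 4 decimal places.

The likelihood of the observed sequence under each hypothesis: P(data | box A) = (1/7)(0/6) = 0; P(data | box B) = (1/11)(0/10) = 0; P(data | box C) = (6/8)(5/7)(4/6) = 0.35714; P(data | box D) = (7/11)(6/10)(5/9) = 0.21212.
The prior-weighted likelihoods are 2/5 · 0 = 0, 1/5 · 0 = 0, 1/5 · 0.35714 = 0.071429, 1/5 · 0.21212 = 0.042424; these sum to 0.11385.
Hence P(box C | data) = (0.071429) / (0.11385) = 0.62738.

0.6274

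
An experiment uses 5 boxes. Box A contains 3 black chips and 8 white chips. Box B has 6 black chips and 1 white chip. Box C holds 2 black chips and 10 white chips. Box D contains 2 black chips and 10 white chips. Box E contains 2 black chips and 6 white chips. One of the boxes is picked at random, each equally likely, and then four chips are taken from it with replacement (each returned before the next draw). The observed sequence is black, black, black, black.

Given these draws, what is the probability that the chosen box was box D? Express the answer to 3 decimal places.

Under each hypothesis, the probability of the observed sequence is: P(data | box A) = (3/11)(3/11)(3/11)(3/11) = 0.0055324; P(data | box B) = (6/7)(6/7)(6/7)(6/7) = 0.53978; P(data | box C) = (2/12)(2/12)(2/12)(2/12) = 0.0007716; P(data | box D) = (2/12)(2/12)(2/12)(2/12) = 0.0007716; P(data | box E) = (2/8)(2/8)(2/8)(2/8) = 0.0039062.
Multiplying each by its prior: 1/5 · 0.0055324 = 0.0011065, 1/5 · 0.53978 = 0.10796, 1/5 · 0.0007716 = 0.00015432, 1/5 · 0.0007716 = 0.00015432, 1/5 · 0.0039062 = 0.00078125; with total 0.11015.
So P(box D | data) = (0.00015432) / (0.11015) = 0.001401.

0.001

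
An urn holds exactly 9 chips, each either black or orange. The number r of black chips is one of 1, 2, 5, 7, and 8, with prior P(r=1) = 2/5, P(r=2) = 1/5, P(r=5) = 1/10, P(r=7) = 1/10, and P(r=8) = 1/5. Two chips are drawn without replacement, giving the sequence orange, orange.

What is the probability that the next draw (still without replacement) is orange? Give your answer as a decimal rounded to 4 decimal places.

Compute the likelihood of the observed sequence for each case: P(data | r = 1) = (8/9)(7/8) = 7/9; P(data | r = 2) = (7/9)(6/8) = 7/12; P(data | r = 5) = (4/9)(3/8) = 1/6; P(data | r = 7) = (2/9)(1/8) = 1/36; P(data | r = 8) = (1/9)(0/8) = 0.
Multiplying each by its prior: 2/5 · 7/9 = 14/45, 1/5 · 7/12 = 7/60, 1/10 · 1/6 = 1/60, 1/10 · 1/36 = 1/360, 1/5 · 0 = 0; these sum to 161/360.
Normalising, the posterior is P(r = 1 | data) = 0.69565, P(r = 2 | data) = 0.26087, P(r = 5 | data) = 0.037267, P(r = 7 | data) = 0.0062112, P(r = 8 | data) = 0.
Averaging over the posterior, P(orange next | data) = (6/7)(0.69565) + (5/7)(0.26087) + (2/7)(0.037267) + (0)(0.0062112) = 0.79326.

0.7933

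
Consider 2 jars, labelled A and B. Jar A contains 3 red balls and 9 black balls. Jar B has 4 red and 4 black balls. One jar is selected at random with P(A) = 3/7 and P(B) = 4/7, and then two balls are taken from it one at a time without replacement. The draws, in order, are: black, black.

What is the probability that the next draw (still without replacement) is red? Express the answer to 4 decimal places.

0.4260

The likelihood of the observed sequence under each hypothesis: P(data | jar A) = (9/12)(8/11) = 6/11; P(data | jar B) = (4/8)(3/7) = 3/14.
Weighting by the prior gives 3/7 · 6/11 = 18/77, 4/7 · 3/14 = 6/49; these sum to 192/539.
Normalising, the posterior is P(jar A | data) = 21/32, P(jar B | data) = 11/32.
So P(red next | data) = Σ P(red next | H) P(H | data) = (3/10)(21/32) + (2/3)(11/32) = 409/960.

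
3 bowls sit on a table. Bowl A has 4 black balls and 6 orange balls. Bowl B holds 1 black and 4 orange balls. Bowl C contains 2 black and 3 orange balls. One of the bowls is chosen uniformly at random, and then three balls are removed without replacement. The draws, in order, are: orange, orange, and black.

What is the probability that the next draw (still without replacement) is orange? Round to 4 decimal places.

For each hypothesis, P(data | H) works out to: P(data | bowl A) = (6/10)(5/9)(4/8) = 1/6; P(data | bowl B) = (4/5)(3/4)(1/3) = 1/5; P(data | bowl C) = (3/5)(2/4)(2/3) = 1/5.
Weighting by the prior gives 1/3 · 1/6 = 1/18, 1/3 · 1/5 = 1/15, 1/3 · 1/5 = 1/15; with total 17/90.
Dividing through by the total gives posterior P(bowl A | data) = 5/17, P(bowl B | data) = 6/17, P(bowl C | data) = 6/17.
Averaging over the posterior, P(orange next | data) = (4/7)(5/17) + (1)(6/17) + (1/2)(6/17) = 83/119.

0.6975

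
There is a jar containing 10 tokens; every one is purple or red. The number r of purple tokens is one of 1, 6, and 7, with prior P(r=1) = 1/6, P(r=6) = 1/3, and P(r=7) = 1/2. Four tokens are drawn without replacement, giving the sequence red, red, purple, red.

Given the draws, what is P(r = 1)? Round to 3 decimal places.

0.549

The likelihood of the observed sequence under each hypothesis: P(data | r = 1) = (9/10)(8/9)(1/8)(7/7) = 1/10; P(data | r = 6) = (4/10)(3/9)(6/8)(2/7) = 1/35; P(data | r = 7) = (3/10)(2/9)(7/8)(1/7) = 1/120.
Weighting by the prior gives 1/6 · 1/10 = 1/60, 1/3 · 1/35 = 1/105, 1/2 · 1/120 = 1/240; with total 17/560.
Hence P(r = 1 | data) = (1/60) / (17/560) = 28/51.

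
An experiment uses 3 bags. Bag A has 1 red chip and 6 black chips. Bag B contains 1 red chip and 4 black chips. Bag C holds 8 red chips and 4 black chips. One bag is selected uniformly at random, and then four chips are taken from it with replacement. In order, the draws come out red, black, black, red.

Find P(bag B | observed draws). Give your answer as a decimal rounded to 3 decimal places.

0.285

The likelihood of the observed sequence under each hypothesis: P(data | bag A) = (1/7)(6/7)(6/7)(1/7) = 0.014994; P(data | bag B) = (1/5)(4/5)(4/5)(1/5) = 0.0256; P(data | bag C) = (8/12)(4/12)(4/12)(8/12) = 0.049383.
The prior-weighted likelihoods are 1/3 · 0.014994 = 0.0049979, 1/3 · 0.0256 = 0.0085333, 1/3 · 0.049383 = 0.016461; with total 0.029992.
Therefore the posterior P(bag B | data) = (0.0085333) / (0.029992) = 0.28452.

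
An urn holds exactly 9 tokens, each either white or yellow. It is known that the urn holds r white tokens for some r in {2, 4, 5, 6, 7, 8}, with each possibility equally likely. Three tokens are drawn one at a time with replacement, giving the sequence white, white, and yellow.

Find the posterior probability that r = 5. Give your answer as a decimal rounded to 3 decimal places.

0.209

The likelihood of the observed sequence under each hypothesis: P(data | r = 2) = (2/9)(2/9)(7/9) = 0.038409; P(data | r = 4) = (4/9)(4/9)(5/9) = 0.10974; P(data | r = 5) = (5/9)(5/9)(4/9) = 0.13717; P(data | r = 6) = (6/9)(6/9)(3/9) = 0.14815; P(data | r = 7) = (7/9)(7/9)(2/9) = 0.13443; P(data | r = 8) = (8/9)(8/9)(1/9) = 0.087791.
Multiplying each by its prior: 1/6 · 0.038409 = 0.0064015, 1/6 · 0.10974 = 0.01829, 1/6 · 0.13717 = 0.022862, 1/6 · 0.14815 = 0.024691, 1/6 · 0.13443 = 0.022405, 1/6 · 0.087791 = 0.014632; with total 0.10928.
So P(r = 5 | data) = (0.022862) / (0.10928) = 0.20921.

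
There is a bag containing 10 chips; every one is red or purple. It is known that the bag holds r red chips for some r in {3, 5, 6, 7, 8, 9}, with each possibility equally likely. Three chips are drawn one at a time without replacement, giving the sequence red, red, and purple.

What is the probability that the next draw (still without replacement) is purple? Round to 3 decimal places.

0.344

The likelihood of the observed sequence under each hypothesis: P(data | r = 3) = (3/10)(2/9)(7/8) = 0.058333; P(data | r = 5) = (5/10)(4/9)(5/8) = 0.13889; P(data | r = 6) = (6/10)(5/9)(4/8) = 0.16667; P(data | r = 7) = (7/10)(6/9)(3/8) = 0.175; P(data | r = 8) = (8/10)(7/9)(2/8) = 0.15556; P(data | r = 9) = (9/10)(8/9)(1/8) = 0.1.
The prior-weighted likelihoods are 1/6 · 0.058333 = 0.0097222, 1/6 · 0.13889 = 0.023148, 1/6 · 0.16667 = 0.027778, 1/6 · 0.175 = 0.029167, 1/6 · 0.15556 = 0.025926, 1/6 · 0.1 = 0.016667; these sum to 0.13241.
Dividing through by the total gives posterior P(r = 3 | data) = 0.073427, P(r = 5 | data) = 0.17483, P(r = 6 | data) = 0.20979, P(r = 7 | data) = 0.22028, P(r = 8 | data) = 0.1958, P(r = 9 | data) = 0.12587.
Averaging over the posterior, P(purple next | data) = (6/7)(0.073427) + (4/7)(0.17483) + (3/7)(0.20979) + (2/7)(0.22028) + (1/7)(0.1958) + (0)(0.12587) = 0.34366.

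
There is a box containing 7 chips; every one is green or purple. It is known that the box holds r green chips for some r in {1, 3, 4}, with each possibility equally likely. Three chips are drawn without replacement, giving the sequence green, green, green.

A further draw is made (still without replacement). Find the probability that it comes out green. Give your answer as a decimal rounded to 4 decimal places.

For each hypothesis, P(data | H) works out to: P(data | r = 1) = (1/7)(0/6) = 0; P(data | r = 3) = (3/7)(2/6)(1/5) = 1/35; P(data | r = 4) = (4/7)(3/6)(2/5) = 4/35.
Multiplying each by its prior: 1/3 · 0 = 0, 1/3 · 1/35 = 1/105, 1/3 · 4/35 = 4/105; these sum to 1/21.
The posterior is then P(r = 1 | data) = 0, P(r = 3 | data) = 1/5, P(r = 4 | data) = 4/5.
The predictive probability is P(green next | data) = (0)(1/5) + (1/4)(4/5) = 1/5.

0.2000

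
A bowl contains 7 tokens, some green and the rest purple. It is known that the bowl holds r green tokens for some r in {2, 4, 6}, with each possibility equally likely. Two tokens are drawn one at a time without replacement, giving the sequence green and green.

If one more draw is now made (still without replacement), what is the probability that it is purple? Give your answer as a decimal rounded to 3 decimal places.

For each hypothesis, P(data | H) works out to: P(data | r = 2) = (2/7)(1/6) = 1/21; P(data | r = 4) = (4/7)(3/6) = 2/7; P(data | r = 6) = (6/7)(5/6) = 5/7.
Weighting by the prior gives 1/3 · 1/21 = 1/63, 1/3 · 2/7 = 2/21, 1/3 · 5/7 = 5/21; with total 22/63.
The posterior is then P(r = 2 | data) = 1/22, P(r = 4 | data) = 3/11, P(r = 6 | data) = 15/22.
So P(purple next | data) = Σ P(purple next | H) P(H | data) = (1)(1/22) + (3/5)(3/11) + (1/5)(15/22) = 19/55.

0.345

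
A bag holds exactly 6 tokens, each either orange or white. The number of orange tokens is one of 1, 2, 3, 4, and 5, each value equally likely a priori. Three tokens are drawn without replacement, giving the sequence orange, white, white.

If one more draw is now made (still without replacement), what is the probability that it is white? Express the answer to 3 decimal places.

0.600

Under each hypothesis, the probability of the observed sequence is: P(data | r = 1) = (1/6)(5/5)(4/4) = 1/6; P(data | r = 2) = (2/6)(4/5)(3/4) = 1/5; P(data | r = 3) = (3/6)(3/5)(2/4) = 3/20; P(data | r = 4) = (4/6)(2/5)(1/4) = 1/15; P(data | r = 5) = (5/6)(1/5)(0/4) = 0.
Multiplying each by its prior: 1/5 · 1/6 = 1/30, 1/5 · 1/5 = 1/25, 1/5 · 3/20 = 3/100, 1/5 · 1/15 = 1/75, 1/5 · 0 = 0; summing to 7/60.
The posterior is then P(r = 1 | data) = 2/7, P(r = 2 | data) = 12/35, P(r = 3 | data) = 9/35, P(r = 4 | data) = 4/35, P(r = 5 | data) = 0.
So P(white next | data) = Σ P(white next | H) P(H | data) = (1)(2/7) + (2/3)(12/35) + (1/3)(9/35) + (0)(4/35) = 3/5.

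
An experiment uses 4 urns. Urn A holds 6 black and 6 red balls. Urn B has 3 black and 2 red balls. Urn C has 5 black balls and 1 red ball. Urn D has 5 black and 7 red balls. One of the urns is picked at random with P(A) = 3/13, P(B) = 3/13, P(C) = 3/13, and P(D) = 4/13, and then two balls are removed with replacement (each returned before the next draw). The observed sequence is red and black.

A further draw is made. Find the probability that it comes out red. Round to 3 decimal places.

0.455

For each hypothesis, P(data | H) works out to: P(data | urn A) = (6/12)(6/12) = 0.25; P(data | urn B) = (2/5)(3/5) = 0.24; P(data | urn C) = (1/6)(5/6) = 0.13889; P(data | urn D) = (7/12)(5/12) = 0.24306.
Weighting by the prior gives 3/13 · 0.25 = 0.057692, 3/13 · 0.24 = 0.055385, 3/13 · 0.13889 = 0.032051, 4/13 · 0.24306 = 0.074786; summing to 0.21991.
The posterior is then P(urn A | data) = 0.26234, P(urn B | data) = 0.25185, P(urn C | data) = 0.14574, P(urn D | data) = 0.34007.
The predictive probability is P(red next | data) = (1/2)(0.26234) + (2/5)(0.25185) + (1/6)(0.14574) + (7/12)(0.34007) = 0.45457.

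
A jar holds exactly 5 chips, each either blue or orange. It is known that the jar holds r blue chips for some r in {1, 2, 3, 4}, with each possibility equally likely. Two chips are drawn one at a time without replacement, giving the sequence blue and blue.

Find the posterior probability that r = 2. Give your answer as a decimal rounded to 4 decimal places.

0.1000

Compute the likelihood of the observed sequence for each case: P(data | r = 1) = (1/5)(0/4) = 0; P(data | r = 2) = (2/5)(1/4) = 1/10; P(data | r = 3) = (3/5)(2/4) = 3/10; P(data | r = 4) = (4/5)(3/4) = 3/5.
The prior-weighted likelihoods are 1/4 · 0 = 0, 1/4 · 1/10 = 1/40, 1/4 · 3/10 = 3/40, 1/4 · 3/5 = 3/20; with total 1/4.
Hence P(r = 2 | data) = (1/40) / (1/4) = 1/10.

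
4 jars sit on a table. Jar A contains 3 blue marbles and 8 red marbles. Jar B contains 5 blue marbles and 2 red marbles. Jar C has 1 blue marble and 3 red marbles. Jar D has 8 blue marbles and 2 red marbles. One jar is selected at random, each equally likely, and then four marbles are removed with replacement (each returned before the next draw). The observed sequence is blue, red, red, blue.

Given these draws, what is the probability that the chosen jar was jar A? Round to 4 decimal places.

0.2775

For each hypothesis, P(data | H) works out to: P(data | jar A) = (3/11)(8/11)(8/11)(3/11) = 0.039342; P(data | jar B) = (5/7)(2/7)(2/7)(5/7) = 0.041649; P(data | jar C) = (1/4)(3/4)(3/4)(1/4) = 0.035156; P(data | jar D) = (8/10)(2/10)(2/10)(8/10) = 0.0256.
Multiplying each by its prior: 1/4 · 0.039342 = 0.0098354, 1/4 · 0.041649 = 0.010412, 1/4 · 0.035156 = 0.0087891, 1/4 · 0.0256 = 0.0064; summing to 0.035437.
Therefore the posterior P(jar A | data) = (0.0098354) / (0.035437) = 0.27755.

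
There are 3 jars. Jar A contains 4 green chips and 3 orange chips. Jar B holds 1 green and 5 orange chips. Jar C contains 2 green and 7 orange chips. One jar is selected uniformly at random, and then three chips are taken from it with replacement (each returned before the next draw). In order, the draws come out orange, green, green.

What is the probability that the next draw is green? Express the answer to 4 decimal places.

For each hypothesis, P(data | H) works out to: P(data | jar A) = (3/7)(4/7)(4/7) = 0.13994; P(data | jar B) = (5/6)(1/6)(1/6) = 0.023148; P(data | jar C) = (7/9)(2/9)(2/9) = 0.038409.
Multiplying each by its prior: 1/3 · 0.13994 = 0.046647, 1/3 · 0.023148 = 0.007716, 1/3 · 0.038409 = 0.012803; summing to 0.067166.
The posterior is then P(jar A | data) = 0.6945, P(jar B | data) = 0.11488, P(jar C | data) = 0.19062.
Averaging over the posterior, P(green next | data) = (4/7)(0.6945) + (1/6)(0.11488) + (2/9)(0.19062) = 0.45837.

0.4584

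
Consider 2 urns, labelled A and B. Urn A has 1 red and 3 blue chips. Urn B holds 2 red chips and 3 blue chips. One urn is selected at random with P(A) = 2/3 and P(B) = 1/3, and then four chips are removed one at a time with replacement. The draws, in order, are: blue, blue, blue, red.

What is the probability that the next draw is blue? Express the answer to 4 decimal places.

Compute the likelihood of the observed sequence for each case: P(data | urn A) = (3/4)(3/4)(3/4)(1/4) = 0.10547; P(data | urn B) = (3/5)(3/5)(3/5)(2/5) = 0.0864.
Weighting by the prior gives 2/3 · 0.10547 = 0.070312, 1/3 · 0.0864 = 0.0288; with total 0.099113.
Dividing through by the total gives posterior P(urn A | data) = 0.70942, P(urn B | data) = 0.29058.
So P(blue next | data) = Σ P(blue next | H) P(H | data) = (3/4)(0.70942) + (3/5)(0.29058) = 0.70641.

0.7064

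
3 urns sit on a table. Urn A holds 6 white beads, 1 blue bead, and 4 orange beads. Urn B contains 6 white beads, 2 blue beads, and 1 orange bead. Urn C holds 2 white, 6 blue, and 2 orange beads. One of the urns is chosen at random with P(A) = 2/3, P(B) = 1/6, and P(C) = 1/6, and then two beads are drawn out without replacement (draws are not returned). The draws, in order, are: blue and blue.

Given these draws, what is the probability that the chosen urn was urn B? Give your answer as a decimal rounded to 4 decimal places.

The likelihood of the observed sequence under each hypothesis: P(data | urn A) = (1/11)(0/10) = 0; P(data | urn B) = (2/9)(1/8) = 1/36; P(data | urn C) = (6/10)(5/9) = 1/3.
Multiplying each by its prior: 2/3 · 0 = 0, 1/6 · 1/36 = 1/216, 1/6 · 1/3 = 1/18; these sum to 13/216.
Hence P(urn B | data) = (1/216) / (13/216) = 1/13.

0.0769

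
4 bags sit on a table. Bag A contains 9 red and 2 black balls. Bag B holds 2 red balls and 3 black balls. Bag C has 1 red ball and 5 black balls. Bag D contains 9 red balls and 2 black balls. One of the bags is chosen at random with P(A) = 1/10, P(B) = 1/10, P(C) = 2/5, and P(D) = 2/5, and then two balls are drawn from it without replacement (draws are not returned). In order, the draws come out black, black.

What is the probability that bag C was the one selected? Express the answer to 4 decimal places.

0.8722

Compute the likelihood of the observed sequence for each case: P(data | bag A) = (2/11)(1/10) = 0.018182; P(data | bag B) = (3/5)(2/4) = 0.3; P(data | bag C) = (5/6)(4/5) = 0.66667; P(data | bag D) = (2/11)(1/10) = 0.018182.
Multiplying each by its prior: 1/10 · 0.018182 = 0.0018182, 1/10 · 0.3 = 0.03, 2/5 · 0.66667 = 0.26667, 2/5 · 0.018182 = 0.0072727; with total 0.30576.
Hence P(bag C | data) = (0.26667) / (0.30576) = 0.87215.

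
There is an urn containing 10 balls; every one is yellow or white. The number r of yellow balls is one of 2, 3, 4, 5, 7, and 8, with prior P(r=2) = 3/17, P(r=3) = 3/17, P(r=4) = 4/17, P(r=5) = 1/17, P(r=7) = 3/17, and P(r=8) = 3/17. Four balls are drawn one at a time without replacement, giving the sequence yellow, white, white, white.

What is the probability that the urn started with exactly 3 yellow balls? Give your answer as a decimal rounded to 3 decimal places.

0.302

The likelihood of the observed sequence under each hypothesis: P(data | r = 2) = (2/10)(8/9)(7/8)(6/7) = 0.13333; P(data | r = 3) = (3/10)(7/9)(6/8)(5/7) = 0.125; P(data | r = 4) = (4/10)(6/9)(5/8)(4/7) = 0.095238; P(data | r = 5) = (5/10)(5/9)(4/8)(3/7) = 0.059524; P(data | r = 7) = (7/10)(3/9)(2/8)(1/7) = 0.0083333; P(data | r = 8) = (8/10)(2/9)(1/8)(0/7) = 0.
The prior-weighted likelihoods are 3/17 · 0.13333 = 0.023529, 3/17 · 0.125 = 0.022059, 4/17 · 0.095238 = 0.022409, 1/17 · 0.059524 = 0.0035014, 3/17 · 0.0083333 = 0.0014706, 3/17 · 0 = 0; these sum to 0.072969.
Therefore the posterior P(r = 3 | data) = (0.022059) / (0.072969) = 0.3023.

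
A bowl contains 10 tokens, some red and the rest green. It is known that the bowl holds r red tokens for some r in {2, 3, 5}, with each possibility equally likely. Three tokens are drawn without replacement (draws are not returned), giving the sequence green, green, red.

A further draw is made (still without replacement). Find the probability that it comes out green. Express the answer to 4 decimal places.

For each hypothesis, P(data | H) works out to: P(data | r = 2) = (8/10)(7/9)(2/8) = 0.15556; P(data | r = 3) = (7/10)(6/9)(3/8) = 0.175; P(data | r = 5) = (5/10)(4/9)(5/8) = 0.13889.
The prior-weighted likelihoods are 1/3 · 0.15556 = 0.051852, 1/3 · 0.175 = 0.058333, 1/3 · 0.13889 = 0.046296; with total 0.15648.
Normalising, the posterior is P(r = 2 | data) = 0.33136, P(r = 3 | data) = 0.37278, P(r = 5 | data) = 0.29586.
The predictive probability is P(green next | data) = (6/7)(0.33136) + (5/7)(0.37278) + (3/7)(0.29586) = 0.67709.

0.6771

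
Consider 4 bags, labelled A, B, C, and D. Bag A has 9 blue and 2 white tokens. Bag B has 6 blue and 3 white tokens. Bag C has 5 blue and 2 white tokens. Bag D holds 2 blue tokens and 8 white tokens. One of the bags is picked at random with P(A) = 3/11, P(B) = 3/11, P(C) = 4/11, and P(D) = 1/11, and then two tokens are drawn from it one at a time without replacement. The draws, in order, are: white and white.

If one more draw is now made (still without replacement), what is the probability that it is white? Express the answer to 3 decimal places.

0.450

Compute the likelihood of the observed sequence for each case: P(data | bag A) = (2/11)(1/10) = 0.018182; P(data | bag B) = (3/9)(2/8) = 0.083333; P(data | bag C) = (2/7)(1/6) = 0.047619; P(data | bag D) = (8/10)(7/9) = 0.62222.
Weighting by the prior gives 3/11 · 0.018182 = 0.0049587, 3/11 · 0.083333 = 0.022727, 4/11 · 0.047619 = 0.017316, 1/11 · 0.62222 = 0.056566; summing to 0.10157.
The posterior is then P(bag A | data) = 0.048821, P(bag B | data) = 0.22376, P(bag C | data) = 0.17049, P(bag D | data) = 0.55693.
Averaging over the posterior, P(white next | data) = (0)(0.048821) + (1/7)(0.22376) + (0)(0.17049) + (3/4)(0.55693) = 0.44966.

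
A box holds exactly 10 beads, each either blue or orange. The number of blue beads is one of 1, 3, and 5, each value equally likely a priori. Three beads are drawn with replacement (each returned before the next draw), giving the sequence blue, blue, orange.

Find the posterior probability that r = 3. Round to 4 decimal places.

The likelihood of the observed sequence under each hypothesis: P(data | r = 1) = (1/10)(1/10)(9/10) = 0.009; P(data | r = 3) = (3/10)(3/10)(7/10) = 0.063; P(data | r = 5) = (5/10)(5/10)(5/10) = 0.125.
Multiplying each by its prior: 1/3 · 0.009 = 0.003, 1/3 · 0.063 = 0.021, 1/3 · 0.125 = 0.041667; with total 0.065667.
So P(r = 3 | data) = (0.021) / (0.065667) = 0.3198.

0.3198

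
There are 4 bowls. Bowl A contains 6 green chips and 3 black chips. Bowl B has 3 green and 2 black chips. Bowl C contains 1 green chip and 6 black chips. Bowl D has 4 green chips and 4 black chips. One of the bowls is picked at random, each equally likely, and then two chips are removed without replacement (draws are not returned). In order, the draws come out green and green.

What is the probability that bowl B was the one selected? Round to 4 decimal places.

Under each hypothesis, the probability of the observed sequence is: P(data | bowl A) = (6/9)(5/8) = 0.41667; P(data | bowl B) = (3/5)(2/4) = 0.3; P(data | bowl C) = (1/7)(0/6) = 0; P(data | bowl D) = (4/8)(3/7) = 0.21429.
Weighting by the prior gives 1/4 · 0.41667 = 0.10417, 1/4 · 0.3 = 0.075, 1/4 · 0 = 0, 1/4 · 0.21429 = 0.053571; with total 0.23274.
Therefore the posterior P(bowl B | data) = (0.075) / (0.23274) = 0.32225.

0.3223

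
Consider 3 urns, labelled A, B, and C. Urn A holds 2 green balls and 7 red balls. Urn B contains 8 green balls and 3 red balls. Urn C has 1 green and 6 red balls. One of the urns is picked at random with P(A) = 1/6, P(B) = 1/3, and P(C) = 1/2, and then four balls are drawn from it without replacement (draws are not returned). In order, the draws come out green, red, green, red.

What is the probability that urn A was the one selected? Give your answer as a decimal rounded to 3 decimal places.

For each hypothesis, P(data | H) works out to: P(data | urn A) = (2/9)(7/8)(1/7)(6/6) = 0.027778; P(data | urn B) = (8/11)(3/10)(7/9)(2/8) = 0.042424; P(data | urn C) = (1/7)(6/6)(0/5) = 0.
Weighting by the prior gives 1/6 · 0.027778 = 0.0046296, 1/3 · 0.042424 = 0.014141, 1/2 · 0 = 0; with total 0.018771.
By Bayes' rule, P(urn A | data) = (0.0046296) / (0.018771) = 0.24664.

0.247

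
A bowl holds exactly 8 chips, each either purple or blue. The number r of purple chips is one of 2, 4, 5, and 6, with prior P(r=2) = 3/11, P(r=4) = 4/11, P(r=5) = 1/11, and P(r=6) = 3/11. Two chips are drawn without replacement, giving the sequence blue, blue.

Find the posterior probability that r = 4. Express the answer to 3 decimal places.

Under each hypothesis, the probability of the observed sequence is: P(data | r = 2) = (6/8)(5/7) = 15/28; P(data | r = 4) = (4/8)(3/7) = 3/14; P(data | r = 5) = (3/8)(2/7) = 3/28; P(data | r = 6) = (2/8)(1/7) = 1/28.
Multiplying each by its prior: 3/11 · 15/28 = 45/308, 4/11 · 3/14 = 6/77, 1/11 · 3/28 = 3/308, 3/11 · 1/28 = 3/308; these sum to 75/308.
By Bayes' rule, P(r = 4 | data) = (6/77) / (75/308) = 8/25.

0.320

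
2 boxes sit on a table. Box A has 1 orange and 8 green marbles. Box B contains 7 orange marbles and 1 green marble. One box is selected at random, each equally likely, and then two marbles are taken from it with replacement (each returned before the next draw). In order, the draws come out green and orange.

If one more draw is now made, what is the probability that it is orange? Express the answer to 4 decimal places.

For each hypothesis, P(data | H) works out to: P(data | box A) = (8/9)(1/9) = 0.098765; P(data | box B) = (1/8)(7/8) = 0.10938.
Multiplying each by its prior: 1/2 · 0.098765 = 0.049383, 1/2 · 0.10938 = 0.054688; summing to 0.10407.
The posterior is then P(box A | data) = 0.47451, P(box B | data) = 0.52549.
Averaging over the posterior, P(orange next | data) = (1/9)(0.47451) + (7/8)(0.52549) = 0.51252.

0.5125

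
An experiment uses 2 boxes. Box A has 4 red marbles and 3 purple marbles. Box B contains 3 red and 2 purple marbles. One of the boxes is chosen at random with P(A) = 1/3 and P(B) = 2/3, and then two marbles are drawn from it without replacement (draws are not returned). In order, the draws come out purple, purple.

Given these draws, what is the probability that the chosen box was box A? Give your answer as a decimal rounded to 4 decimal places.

0.4167

Under each hypothesis, the probability of the observed sequence is: P(data | box A) = (3/7)(2/6) = 1/7; P(data | box B) = (2/5)(1/4) = 1/10.
Weighting by the prior gives 1/3 · 1/7 = 1/21, 2/3 · 1/10 = 1/15; with total 4/35.
By Bayes' rule, P(box A | data) = (1/21) / (4/35) = 5/12.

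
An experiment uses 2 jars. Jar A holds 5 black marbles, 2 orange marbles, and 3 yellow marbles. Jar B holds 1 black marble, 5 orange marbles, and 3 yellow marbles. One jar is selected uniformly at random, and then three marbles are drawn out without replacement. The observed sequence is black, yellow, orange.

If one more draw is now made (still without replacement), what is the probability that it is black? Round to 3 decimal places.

Under each hypothesis, the probability of the observed sequence is: P(data | jar A) = (5/10)(3/9)(2/8) = 1/24; P(data | jar B) = (1/9)(3/8)(5/7) = 5/168.
The prior-weighted likelihoods are 1/2 · 1/24 = 1/48, 1/2 · 5/168 = 5/336; summing to 1/28.
Dividing through by the total gives posterior P(jar A | data) = 7/12, P(jar B | data) = 5/12.
Averaging over the posterior, P(black next | data) = (4/7)(7/12) + (0)(5/12) = 1/3.

0.333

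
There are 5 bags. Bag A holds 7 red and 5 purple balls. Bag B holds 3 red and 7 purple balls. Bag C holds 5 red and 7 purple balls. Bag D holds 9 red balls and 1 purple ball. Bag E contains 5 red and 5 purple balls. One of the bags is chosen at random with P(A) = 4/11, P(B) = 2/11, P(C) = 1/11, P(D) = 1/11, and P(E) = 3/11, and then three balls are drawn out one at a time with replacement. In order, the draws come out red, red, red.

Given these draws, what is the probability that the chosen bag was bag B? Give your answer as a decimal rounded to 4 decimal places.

0.0267

Compute the likelihood of the observed sequence for each case: P(data | bag A) = (7/12)(7/12)(7/12) = 0.1985; P(data | bag B) = (3/10)(3/10)(3/10) = 0.027; P(data | bag C) = (5/12)(5/12)(5/12) = 0.072338; P(data | bag D) = (9/10)(9/10)(9/10) = 0.729; P(data | bag E) = (5/10)(5/10)(5/10) = 0.125.
The prior-weighted likelihoods are 4/11 · 0.1985 = 0.07218, 2/11 · 0.027 = 0.0049091, 1/11 · 0.072338 = 0.0065762, 1/11 · 0.729 = 0.066273, 3/11 · 0.125 = 0.034091; with total 0.18403.
Therefore the posterior P(bag B | data) = (0.0049091) / (0.18403) = 0.026676.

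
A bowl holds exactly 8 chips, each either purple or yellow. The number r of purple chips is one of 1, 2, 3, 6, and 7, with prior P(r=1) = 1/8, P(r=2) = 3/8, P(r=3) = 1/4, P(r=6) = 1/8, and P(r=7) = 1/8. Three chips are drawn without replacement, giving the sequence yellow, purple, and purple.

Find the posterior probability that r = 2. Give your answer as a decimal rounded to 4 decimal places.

0.1818

Compute the likelihood of the observed sequence for each case: P(data | r = 1) = (7/8)(1/7)(0/6) = 0; P(data | r = 2) = (6/8)(2/7)(1/6) = 1/28; P(data | r = 3) = (5/8)(3/7)(2/6) = 5/56; P(data | r = 6) = (2/8)(6/7)(5/6) = 5/28; P(data | r = 7) = (1/8)(7/7)(6/6) = 1/8.
Multiplying each by its prior: 1/8 · 0 = 0, 3/8 · 1/28 = 3/224, 1/4 · 5/56 = 5/224, 1/8 · 5/28 = 5/224, 1/8 · 1/8 = 1/64; these sum to 33/448.
Therefore the posterior P(r = 2 | data) = (3/224) / (33/448) = 2/11.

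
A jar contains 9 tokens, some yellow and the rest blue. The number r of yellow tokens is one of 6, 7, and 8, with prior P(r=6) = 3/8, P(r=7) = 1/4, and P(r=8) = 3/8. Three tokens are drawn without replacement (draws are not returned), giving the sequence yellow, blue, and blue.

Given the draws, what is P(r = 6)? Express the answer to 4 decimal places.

Compute the likelihood of the observed sequence for each case: P(data | r = 6) = (6/9)(3/8)(2/7) = 1/14; P(data | r = 7) = (7/9)(2/8)(1/7) = 1/36; P(data | r = 8) = (8/9)(1/8)(0/7) = 0.
Weighting by the prior gives 3/8 · 1/14 = 3/112, 1/4 · 1/36 = 1/144, 3/8 · 0 = 0; summing to 17/504.
By Bayes' rule, P(r = 6 | data) = (3/112) / (17/504) = 27/34.

0.7941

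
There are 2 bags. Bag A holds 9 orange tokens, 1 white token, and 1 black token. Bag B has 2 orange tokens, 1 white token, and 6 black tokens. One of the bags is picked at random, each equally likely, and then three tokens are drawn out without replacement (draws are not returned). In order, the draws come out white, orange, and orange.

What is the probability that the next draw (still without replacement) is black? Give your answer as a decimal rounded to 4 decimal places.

Under each hypothesis, the probability of the observed sequence is: P(data | bag A) = (1/11)(9/10)(8/9) = 0.072727; P(data | bag B) = (1/9)(2/8)(1/7) = 0.0039683.
Weighting by the prior gives 1/2 · 0.072727 = 0.036364, 1/2 · 0.0039683 = 0.0019841; summing to 0.038348.
Normalising, the posterior is P(bag A | data) = 0.94826, P(bag B | data) = 0.05174.
Averaging over the posterior, P(black next | data) = (1/8)(0.94826) + (1)(0.05174) = 0.17027.

0.1703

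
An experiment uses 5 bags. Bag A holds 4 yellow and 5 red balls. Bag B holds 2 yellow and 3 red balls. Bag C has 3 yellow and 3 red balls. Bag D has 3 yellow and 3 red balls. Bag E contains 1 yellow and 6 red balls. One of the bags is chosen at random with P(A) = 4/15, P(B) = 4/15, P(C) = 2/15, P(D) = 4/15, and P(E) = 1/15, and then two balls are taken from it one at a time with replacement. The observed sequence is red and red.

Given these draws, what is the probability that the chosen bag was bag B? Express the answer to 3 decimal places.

Compute the likelihood of the observed sequence for each case: P(data | bag A) = (5/9)(5/9) = 0.30864; P(data | bag B) = (3/5)(3/5) = 0.36; P(data | bag C) = (3/6)(3/6) = 0.25; P(data | bag D) = (3/6)(3/6) = 0.25; P(data | bag E) = (6/7)(6/7) = 0.73469.
The prior-weighted likelihoods are 4/15 · 0.30864 = 0.082305, 4/15 · 0.36 = 0.096, 2/15 · 0.25 = 0.033333, 4/15 · 0.25 = 0.066667, 1/15 · 0.73469 = 0.04898; summing to 0.32728.
So P(bag B | data) = (0.096) / (0.32728) = 0.29332.

0.293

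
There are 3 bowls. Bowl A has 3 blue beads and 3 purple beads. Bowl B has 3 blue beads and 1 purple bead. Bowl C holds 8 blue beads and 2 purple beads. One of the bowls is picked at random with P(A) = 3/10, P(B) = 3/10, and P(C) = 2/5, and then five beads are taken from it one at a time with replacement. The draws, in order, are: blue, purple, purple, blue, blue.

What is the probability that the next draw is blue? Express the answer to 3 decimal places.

For each hypothesis, P(data | H) works out to: P(data | bowl A) = (3/6)(3/6)(3/6)(3/6)(3/6) = 0.03125; P(data | bowl B) = (3/4)(1/4)(1/4)(3/4)(3/4) = 0.026367; P(data | bowl C) = (8/10)(2/10)(2/10)(8/10)(8/10) = 0.02048.
Multiplying each by its prior: 3/10 · 0.03125 = 0.009375, 3/10 · 0.026367 = 0.0079102, 2/5 · 0.02048 = 0.008192; summing to 0.025477.
Dividing through by the total gives posterior P(bowl A | data) = 0.36798, P(bowl B | data) = 0.31048, P(bowl C | data) = 0.32154.
The predictive probability is P(blue next | data) = (1/2)(0.36798) + (3/4)(0.31048) + (4/5)(0.32154) = 0.67408.

0.674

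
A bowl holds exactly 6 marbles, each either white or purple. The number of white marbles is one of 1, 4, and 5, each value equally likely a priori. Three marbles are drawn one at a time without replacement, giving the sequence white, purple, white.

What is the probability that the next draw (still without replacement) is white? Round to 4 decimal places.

The likelihood of the observed sequence under each hypothesis: P(data | r = 1) = (1/6)(5/5)(0/4) = 0; P(data | r = 4) = (4/6)(2/5)(3/4) = 1/5; P(data | r = 5) = (5/6)(1/5)(4/4) = 1/6.
Weighting by the prior gives 1/3 · 0 = 0, 1/3 · 1/5 = 1/15, 1/3 · 1/6 = 1/18; with total 11/90.
The posterior is then P(r = 1 | data) = 0, P(r = 4 | data) = 6/11, P(r = 5 | data) = 5/11.
The predictive probability is P(white next | data) = (2/3)(6/11) + (1)(5/11) = 9/11.

0.8182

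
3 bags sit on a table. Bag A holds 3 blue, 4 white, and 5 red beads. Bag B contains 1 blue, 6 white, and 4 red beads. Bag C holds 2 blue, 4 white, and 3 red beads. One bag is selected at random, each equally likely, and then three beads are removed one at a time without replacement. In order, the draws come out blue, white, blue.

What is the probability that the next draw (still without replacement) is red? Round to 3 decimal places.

0.530

Under each hypothesis, the probability of the observed sequence is: P(data | bag A) = (3/12)(4/11)(2/10) = 0.018182; P(data | bag B) = (1/11)(6/10)(0/9) = 0; P(data | bag C) = (2/9)(4/8)(1/7) = 0.015873.
The prior-weighted likelihoods are 1/3 · 0.018182 = 0.0060606, 1/3 · 0 = 0, 1/3 · 0.015873 = 0.005291; with total 0.011352.
Normalising, the posterior is P(bag A | data) = 0.5339, P(bag B | data) = 0, P(bag C | data) = 0.4661.
Averaging over the posterior, P(red next | data) = (5/9)(0.5339) + (1/2)(0.4661) = 0.52966.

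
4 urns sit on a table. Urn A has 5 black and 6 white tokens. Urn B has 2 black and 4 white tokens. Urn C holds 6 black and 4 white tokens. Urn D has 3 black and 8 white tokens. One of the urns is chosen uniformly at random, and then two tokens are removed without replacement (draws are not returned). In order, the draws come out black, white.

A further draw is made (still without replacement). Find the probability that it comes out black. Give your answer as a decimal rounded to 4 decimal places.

Compute the likelihood of the observed sequence for each case: P(data | urn A) = (5/11)(6/10) = 3/11; P(data | urn B) = (2/6)(4/5) = 4/15; P(data | urn C) = (6/10)(4/9) = 4/15; P(data | urn D) = (3/11)(8/10) = 12/55.
Multiplying each by its prior: 1/4 · 3/11 = 3/44, 1/4 · 4/15 = 1/15, 1/4 · 4/15 = 1/15, 1/4 · 12/55 = 3/55; with total 169/660.
The posterior is then P(urn A | data) = 45/169, P(urn B | data) = 44/169, P(urn C | data) = 44/169, P(urn D | data) = 36/169.
Averaging over the posterior, P(black next | data) = (4/9)(45/169) + (1/4)(44/169) + (5/8)(44/169) + (2/9)(36/169) = 133/338.

0.3935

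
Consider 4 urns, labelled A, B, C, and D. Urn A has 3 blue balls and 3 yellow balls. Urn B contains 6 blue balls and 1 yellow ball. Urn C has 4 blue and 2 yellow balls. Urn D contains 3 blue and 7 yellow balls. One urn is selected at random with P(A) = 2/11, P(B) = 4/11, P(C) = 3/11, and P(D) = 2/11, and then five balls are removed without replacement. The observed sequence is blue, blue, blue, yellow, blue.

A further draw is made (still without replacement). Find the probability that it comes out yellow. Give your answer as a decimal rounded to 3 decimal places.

For each hypothesis, P(data | H) works out to: P(data | urn A) = (3/6)(2/5)(1/4)(3/3)(0/2) = 0; P(data | urn B) = (6/7)(5/6)(4/5)(1/4)(3/3) = 1/7; P(data | urn C) = (4/6)(3/5)(2/4)(2/3)(1/2) = 1/15; P(data | urn D) = (3/10)(2/9)(1/8)(7/7)(0/6) = 0.
Weighting by the prior gives 2/11 · 0 = 0, 4/11 · 1/7 = 4/77, 3/11 · 1/15 = 1/55, 2/11 · 0 = 0; with total 27/385.
Dividing through by the total gives posterior P(urn A | data) = 0, P(urn B | data) = 20/27, P(urn C | data) = 7/27, P(urn D | data) = 0.
Averaging over the posterior, P(yellow next | data) = (0)(20/27) + (1)(7/27) = 7/27.

0.259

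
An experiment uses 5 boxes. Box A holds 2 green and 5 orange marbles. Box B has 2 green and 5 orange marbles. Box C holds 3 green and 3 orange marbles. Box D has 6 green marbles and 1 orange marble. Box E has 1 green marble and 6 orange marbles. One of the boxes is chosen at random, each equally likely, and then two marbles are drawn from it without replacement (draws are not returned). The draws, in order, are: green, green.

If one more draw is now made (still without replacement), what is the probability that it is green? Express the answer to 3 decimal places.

The likelihood of the observed sequence under each hypothesis: P(data | box A) = (2/7)(1/6) = 1/21; P(data | box B) = (2/7)(1/6) = 1/21; P(data | box C) = (3/6)(2/5) = 1/5; P(data | box D) = (6/7)(5/6) = 5/7; P(data | box E) = (1/7)(0/6) = 0.
Multiplying each by its prior: 1/5 · 1/21 = 1/105, 1/5 · 1/21 = 1/105, 1/5 · 1/5 = 1/25, 1/5 · 5/7 = 1/7, 1/5 · 0 = 0; with total 106/525.
The posterior is then P(box A | data) = 5/106, P(box B | data) = 5/106, P(box C | data) = 21/106, P(box D | data) = 75/106, P(box E | data) = 0.
The predictive probability is P(green next | data) = (0)(5/106) + (0)(5/106) + (1/4)(21/106) + (4/5)(75/106) = 261/424.

0.616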